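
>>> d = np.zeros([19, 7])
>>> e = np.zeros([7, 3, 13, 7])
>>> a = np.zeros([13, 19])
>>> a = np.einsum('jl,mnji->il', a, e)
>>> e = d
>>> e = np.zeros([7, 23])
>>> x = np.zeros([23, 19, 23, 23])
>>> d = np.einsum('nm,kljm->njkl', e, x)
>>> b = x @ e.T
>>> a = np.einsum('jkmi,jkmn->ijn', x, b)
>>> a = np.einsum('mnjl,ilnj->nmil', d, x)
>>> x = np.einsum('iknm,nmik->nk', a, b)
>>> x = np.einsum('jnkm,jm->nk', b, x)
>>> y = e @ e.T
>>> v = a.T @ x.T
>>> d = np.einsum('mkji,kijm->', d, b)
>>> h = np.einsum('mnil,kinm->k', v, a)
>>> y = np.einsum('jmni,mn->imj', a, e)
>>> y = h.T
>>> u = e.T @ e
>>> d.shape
()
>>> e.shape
(7, 23)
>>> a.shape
(23, 7, 23, 19)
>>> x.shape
(19, 23)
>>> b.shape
(23, 19, 23, 7)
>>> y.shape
(23,)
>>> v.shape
(19, 23, 7, 19)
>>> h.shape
(23,)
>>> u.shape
(23, 23)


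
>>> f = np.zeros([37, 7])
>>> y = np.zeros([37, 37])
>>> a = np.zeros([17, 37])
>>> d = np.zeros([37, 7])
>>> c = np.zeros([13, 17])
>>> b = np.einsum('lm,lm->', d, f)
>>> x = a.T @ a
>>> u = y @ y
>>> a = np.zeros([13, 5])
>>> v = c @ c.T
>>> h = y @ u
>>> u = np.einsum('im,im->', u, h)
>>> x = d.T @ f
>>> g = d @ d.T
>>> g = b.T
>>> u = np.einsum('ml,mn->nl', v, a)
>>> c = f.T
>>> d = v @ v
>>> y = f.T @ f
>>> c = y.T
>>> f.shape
(37, 7)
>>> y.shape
(7, 7)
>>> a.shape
(13, 5)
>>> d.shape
(13, 13)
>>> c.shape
(7, 7)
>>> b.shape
()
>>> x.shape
(7, 7)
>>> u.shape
(5, 13)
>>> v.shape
(13, 13)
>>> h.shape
(37, 37)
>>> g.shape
()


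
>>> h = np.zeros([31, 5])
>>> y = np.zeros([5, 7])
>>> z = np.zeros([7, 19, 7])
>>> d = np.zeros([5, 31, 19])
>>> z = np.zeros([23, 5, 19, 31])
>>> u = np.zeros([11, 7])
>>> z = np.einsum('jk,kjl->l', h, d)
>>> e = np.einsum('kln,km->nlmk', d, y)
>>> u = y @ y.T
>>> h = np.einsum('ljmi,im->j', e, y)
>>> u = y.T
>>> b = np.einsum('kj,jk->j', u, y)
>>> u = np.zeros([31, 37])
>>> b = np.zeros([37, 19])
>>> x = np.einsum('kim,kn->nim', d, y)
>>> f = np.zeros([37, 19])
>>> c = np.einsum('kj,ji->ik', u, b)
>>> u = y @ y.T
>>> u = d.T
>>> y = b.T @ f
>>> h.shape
(31,)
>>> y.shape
(19, 19)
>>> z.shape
(19,)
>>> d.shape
(5, 31, 19)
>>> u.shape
(19, 31, 5)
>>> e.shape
(19, 31, 7, 5)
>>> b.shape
(37, 19)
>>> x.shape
(7, 31, 19)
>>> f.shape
(37, 19)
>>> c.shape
(19, 31)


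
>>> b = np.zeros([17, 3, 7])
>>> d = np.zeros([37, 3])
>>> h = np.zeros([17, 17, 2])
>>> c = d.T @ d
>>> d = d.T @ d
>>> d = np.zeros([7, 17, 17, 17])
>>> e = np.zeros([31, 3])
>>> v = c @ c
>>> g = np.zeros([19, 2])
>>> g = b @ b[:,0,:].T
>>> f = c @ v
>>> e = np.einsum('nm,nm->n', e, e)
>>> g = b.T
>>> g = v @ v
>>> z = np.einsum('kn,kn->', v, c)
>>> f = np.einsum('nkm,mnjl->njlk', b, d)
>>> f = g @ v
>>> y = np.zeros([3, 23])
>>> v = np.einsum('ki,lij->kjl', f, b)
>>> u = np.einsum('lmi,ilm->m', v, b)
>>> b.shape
(17, 3, 7)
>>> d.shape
(7, 17, 17, 17)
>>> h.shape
(17, 17, 2)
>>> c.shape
(3, 3)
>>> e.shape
(31,)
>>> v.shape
(3, 7, 17)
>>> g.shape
(3, 3)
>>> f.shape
(3, 3)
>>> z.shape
()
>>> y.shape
(3, 23)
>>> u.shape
(7,)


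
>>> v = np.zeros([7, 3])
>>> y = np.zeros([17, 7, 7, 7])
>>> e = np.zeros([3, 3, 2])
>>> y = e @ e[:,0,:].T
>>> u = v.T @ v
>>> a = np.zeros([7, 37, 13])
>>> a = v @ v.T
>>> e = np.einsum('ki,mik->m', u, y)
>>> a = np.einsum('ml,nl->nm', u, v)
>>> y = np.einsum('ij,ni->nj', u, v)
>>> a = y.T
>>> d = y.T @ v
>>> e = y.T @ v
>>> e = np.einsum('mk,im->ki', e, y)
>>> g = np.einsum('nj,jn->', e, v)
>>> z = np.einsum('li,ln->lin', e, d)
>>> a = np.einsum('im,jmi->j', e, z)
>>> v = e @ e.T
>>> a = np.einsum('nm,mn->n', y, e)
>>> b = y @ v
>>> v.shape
(3, 3)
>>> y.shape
(7, 3)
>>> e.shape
(3, 7)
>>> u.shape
(3, 3)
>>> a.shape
(7,)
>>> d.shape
(3, 3)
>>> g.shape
()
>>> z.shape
(3, 7, 3)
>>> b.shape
(7, 3)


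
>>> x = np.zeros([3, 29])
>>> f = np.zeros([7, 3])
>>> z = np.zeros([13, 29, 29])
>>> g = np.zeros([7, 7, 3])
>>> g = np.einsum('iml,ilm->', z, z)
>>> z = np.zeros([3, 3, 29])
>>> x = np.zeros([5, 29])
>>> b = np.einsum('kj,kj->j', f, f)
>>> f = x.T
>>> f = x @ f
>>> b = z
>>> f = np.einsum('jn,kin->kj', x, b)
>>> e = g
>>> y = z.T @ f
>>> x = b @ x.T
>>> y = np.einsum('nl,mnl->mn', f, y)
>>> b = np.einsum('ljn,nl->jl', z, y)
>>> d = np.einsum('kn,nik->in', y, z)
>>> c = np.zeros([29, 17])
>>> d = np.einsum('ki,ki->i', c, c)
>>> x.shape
(3, 3, 5)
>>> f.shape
(3, 5)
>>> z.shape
(3, 3, 29)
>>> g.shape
()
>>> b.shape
(3, 3)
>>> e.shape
()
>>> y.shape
(29, 3)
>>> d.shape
(17,)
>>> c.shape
(29, 17)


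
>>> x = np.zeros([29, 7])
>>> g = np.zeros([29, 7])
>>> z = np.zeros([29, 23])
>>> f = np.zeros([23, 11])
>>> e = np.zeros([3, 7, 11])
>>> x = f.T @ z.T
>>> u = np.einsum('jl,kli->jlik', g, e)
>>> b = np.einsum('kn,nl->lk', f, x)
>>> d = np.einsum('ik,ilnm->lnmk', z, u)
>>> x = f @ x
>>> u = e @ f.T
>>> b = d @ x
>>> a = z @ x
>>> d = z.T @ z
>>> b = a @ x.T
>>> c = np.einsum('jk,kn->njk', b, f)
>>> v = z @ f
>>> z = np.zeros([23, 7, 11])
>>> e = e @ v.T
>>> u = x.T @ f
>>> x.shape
(23, 29)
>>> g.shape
(29, 7)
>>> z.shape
(23, 7, 11)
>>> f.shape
(23, 11)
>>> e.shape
(3, 7, 29)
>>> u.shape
(29, 11)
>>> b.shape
(29, 23)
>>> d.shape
(23, 23)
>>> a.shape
(29, 29)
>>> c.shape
(11, 29, 23)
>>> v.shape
(29, 11)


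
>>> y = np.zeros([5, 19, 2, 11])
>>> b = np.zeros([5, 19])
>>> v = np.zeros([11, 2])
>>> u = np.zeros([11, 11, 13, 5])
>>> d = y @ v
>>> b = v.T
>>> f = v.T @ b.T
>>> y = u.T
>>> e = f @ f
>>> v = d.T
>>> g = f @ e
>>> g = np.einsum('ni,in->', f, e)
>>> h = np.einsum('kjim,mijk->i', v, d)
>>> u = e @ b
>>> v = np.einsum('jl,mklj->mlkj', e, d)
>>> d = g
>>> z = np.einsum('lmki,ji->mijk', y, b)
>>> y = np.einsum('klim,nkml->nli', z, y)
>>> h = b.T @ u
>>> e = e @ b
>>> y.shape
(5, 11, 2)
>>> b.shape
(2, 11)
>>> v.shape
(5, 2, 19, 2)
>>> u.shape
(2, 11)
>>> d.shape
()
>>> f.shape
(2, 2)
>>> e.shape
(2, 11)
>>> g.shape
()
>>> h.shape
(11, 11)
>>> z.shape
(13, 11, 2, 11)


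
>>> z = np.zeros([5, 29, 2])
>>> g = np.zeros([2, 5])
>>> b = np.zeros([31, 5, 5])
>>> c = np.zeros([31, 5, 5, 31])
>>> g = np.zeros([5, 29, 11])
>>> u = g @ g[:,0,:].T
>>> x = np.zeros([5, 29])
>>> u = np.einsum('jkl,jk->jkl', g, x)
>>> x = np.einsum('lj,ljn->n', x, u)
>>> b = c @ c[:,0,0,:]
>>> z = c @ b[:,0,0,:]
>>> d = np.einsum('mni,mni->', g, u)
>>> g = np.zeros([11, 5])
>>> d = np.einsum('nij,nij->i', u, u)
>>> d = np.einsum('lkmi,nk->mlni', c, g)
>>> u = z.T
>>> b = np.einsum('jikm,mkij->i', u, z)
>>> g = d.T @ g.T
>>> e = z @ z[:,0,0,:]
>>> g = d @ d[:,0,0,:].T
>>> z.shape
(31, 5, 5, 31)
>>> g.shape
(5, 31, 11, 5)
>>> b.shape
(5,)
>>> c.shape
(31, 5, 5, 31)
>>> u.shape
(31, 5, 5, 31)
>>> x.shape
(11,)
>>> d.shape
(5, 31, 11, 31)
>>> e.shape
(31, 5, 5, 31)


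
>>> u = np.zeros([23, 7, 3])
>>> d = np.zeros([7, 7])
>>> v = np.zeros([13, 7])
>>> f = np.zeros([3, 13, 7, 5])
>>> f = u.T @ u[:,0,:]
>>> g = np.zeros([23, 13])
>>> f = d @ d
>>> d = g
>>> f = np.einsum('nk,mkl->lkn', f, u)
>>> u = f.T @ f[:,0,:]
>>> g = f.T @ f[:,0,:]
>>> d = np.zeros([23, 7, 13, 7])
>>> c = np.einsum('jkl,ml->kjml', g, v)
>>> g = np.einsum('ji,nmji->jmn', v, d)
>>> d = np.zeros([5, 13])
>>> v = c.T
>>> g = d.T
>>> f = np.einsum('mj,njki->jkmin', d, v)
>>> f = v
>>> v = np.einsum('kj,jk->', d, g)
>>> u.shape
(7, 7, 7)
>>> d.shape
(5, 13)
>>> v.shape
()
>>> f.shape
(7, 13, 7, 7)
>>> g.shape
(13, 5)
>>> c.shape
(7, 7, 13, 7)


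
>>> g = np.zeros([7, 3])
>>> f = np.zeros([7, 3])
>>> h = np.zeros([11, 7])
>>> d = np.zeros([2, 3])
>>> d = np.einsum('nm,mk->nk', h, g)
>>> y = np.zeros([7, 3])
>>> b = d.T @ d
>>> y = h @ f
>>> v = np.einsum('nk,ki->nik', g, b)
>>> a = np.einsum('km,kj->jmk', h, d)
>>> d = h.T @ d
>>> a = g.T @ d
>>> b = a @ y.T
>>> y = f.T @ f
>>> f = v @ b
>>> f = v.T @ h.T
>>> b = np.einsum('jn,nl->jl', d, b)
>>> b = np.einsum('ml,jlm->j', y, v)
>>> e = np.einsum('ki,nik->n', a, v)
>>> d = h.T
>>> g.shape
(7, 3)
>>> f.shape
(3, 3, 11)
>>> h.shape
(11, 7)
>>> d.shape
(7, 11)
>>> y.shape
(3, 3)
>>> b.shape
(7,)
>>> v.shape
(7, 3, 3)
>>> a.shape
(3, 3)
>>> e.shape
(7,)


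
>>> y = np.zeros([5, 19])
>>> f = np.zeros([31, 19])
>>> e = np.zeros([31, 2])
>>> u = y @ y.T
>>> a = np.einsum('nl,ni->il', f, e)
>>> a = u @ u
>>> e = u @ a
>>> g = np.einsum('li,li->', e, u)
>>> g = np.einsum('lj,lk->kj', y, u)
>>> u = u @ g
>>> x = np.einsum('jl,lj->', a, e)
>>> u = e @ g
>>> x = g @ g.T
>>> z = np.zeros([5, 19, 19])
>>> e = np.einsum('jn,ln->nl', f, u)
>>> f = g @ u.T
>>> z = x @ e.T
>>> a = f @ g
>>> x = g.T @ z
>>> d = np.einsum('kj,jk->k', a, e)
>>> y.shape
(5, 19)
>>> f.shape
(5, 5)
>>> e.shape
(19, 5)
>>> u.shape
(5, 19)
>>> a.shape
(5, 19)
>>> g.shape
(5, 19)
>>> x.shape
(19, 19)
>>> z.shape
(5, 19)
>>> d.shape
(5,)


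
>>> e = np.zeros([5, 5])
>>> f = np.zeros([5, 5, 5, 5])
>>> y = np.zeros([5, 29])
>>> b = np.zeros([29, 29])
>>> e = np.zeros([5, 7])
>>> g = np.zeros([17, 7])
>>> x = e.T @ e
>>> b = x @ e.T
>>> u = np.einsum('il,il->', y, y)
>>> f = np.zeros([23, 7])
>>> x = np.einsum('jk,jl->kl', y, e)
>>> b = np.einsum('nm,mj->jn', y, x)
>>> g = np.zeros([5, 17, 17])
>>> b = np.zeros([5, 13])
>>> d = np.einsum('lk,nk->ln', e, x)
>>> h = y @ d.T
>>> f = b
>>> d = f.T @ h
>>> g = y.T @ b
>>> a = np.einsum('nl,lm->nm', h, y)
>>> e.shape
(5, 7)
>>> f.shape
(5, 13)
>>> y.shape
(5, 29)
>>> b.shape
(5, 13)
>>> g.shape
(29, 13)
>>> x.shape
(29, 7)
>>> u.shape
()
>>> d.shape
(13, 5)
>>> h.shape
(5, 5)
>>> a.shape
(5, 29)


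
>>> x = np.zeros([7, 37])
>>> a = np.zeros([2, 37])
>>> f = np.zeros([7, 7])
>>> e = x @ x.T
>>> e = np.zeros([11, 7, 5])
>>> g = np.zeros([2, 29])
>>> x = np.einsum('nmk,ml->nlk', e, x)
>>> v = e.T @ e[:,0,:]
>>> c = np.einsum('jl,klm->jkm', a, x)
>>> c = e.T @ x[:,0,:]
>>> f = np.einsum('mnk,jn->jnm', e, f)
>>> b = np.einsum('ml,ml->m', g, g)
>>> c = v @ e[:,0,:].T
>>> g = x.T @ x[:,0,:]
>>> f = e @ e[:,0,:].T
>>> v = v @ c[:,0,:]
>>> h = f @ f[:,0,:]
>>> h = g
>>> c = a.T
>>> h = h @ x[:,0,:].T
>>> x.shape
(11, 37, 5)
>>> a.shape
(2, 37)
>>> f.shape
(11, 7, 11)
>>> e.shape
(11, 7, 5)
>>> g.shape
(5, 37, 5)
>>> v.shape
(5, 7, 11)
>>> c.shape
(37, 2)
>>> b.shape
(2,)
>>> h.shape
(5, 37, 11)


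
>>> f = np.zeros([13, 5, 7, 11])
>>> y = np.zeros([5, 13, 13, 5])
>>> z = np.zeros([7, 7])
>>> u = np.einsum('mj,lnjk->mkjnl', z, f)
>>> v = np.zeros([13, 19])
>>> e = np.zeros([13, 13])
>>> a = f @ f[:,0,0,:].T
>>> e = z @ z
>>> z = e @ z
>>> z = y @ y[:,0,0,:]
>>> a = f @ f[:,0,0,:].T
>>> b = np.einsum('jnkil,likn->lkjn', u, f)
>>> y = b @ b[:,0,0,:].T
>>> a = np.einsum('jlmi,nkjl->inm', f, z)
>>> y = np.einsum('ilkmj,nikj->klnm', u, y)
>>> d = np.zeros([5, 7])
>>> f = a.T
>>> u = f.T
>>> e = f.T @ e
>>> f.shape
(7, 5, 11)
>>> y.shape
(7, 11, 13, 5)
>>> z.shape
(5, 13, 13, 5)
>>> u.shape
(11, 5, 7)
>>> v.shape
(13, 19)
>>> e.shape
(11, 5, 7)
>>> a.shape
(11, 5, 7)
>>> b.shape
(13, 7, 7, 11)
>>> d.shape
(5, 7)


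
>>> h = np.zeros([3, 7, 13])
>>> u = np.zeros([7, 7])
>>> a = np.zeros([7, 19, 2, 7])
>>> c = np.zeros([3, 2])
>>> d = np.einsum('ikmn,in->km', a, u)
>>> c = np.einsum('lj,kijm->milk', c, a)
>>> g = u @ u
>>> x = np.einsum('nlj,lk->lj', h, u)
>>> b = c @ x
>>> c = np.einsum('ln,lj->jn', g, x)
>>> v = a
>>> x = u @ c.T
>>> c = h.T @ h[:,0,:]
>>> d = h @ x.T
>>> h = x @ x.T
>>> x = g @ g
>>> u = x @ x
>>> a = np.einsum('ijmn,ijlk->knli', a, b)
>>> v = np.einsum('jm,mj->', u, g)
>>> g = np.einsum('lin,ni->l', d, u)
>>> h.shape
(7, 7)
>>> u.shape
(7, 7)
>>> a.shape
(13, 7, 3, 7)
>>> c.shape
(13, 7, 13)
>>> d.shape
(3, 7, 7)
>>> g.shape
(3,)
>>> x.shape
(7, 7)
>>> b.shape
(7, 19, 3, 13)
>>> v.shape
()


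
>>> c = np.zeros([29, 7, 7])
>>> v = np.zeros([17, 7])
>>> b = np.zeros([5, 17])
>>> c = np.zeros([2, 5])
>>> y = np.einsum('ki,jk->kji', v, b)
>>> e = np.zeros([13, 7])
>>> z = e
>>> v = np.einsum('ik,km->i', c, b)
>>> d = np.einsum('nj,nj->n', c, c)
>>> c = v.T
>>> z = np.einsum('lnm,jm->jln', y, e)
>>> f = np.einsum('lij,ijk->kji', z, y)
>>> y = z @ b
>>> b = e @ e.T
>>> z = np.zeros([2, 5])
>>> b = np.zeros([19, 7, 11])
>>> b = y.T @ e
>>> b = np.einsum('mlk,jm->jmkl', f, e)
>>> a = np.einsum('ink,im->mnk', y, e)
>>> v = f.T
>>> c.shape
(2,)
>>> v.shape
(17, 5, 7)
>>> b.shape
(13, 7, 17, 5)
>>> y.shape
(13, 17, 17)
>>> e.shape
(13, 7)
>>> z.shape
(2, 5)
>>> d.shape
(2,)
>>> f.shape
(7, 5, 17)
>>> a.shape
(7, 17, 17)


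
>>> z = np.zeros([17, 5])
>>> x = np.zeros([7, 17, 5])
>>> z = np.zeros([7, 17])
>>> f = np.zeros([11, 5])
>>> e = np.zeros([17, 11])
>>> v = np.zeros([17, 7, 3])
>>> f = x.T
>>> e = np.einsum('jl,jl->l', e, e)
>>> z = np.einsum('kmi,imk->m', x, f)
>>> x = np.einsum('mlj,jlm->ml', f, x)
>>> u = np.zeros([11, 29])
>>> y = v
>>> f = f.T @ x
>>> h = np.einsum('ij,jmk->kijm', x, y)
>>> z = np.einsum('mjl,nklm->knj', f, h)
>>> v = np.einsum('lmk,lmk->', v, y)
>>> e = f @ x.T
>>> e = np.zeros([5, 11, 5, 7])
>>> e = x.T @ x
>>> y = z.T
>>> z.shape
(5, 3, 17)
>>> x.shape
(5, 17)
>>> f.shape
(7, 17, 17)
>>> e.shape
(17, 17)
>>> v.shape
()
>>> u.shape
(11, 29)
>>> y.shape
(17, 3, 5)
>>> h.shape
(3, 5, 17, 7)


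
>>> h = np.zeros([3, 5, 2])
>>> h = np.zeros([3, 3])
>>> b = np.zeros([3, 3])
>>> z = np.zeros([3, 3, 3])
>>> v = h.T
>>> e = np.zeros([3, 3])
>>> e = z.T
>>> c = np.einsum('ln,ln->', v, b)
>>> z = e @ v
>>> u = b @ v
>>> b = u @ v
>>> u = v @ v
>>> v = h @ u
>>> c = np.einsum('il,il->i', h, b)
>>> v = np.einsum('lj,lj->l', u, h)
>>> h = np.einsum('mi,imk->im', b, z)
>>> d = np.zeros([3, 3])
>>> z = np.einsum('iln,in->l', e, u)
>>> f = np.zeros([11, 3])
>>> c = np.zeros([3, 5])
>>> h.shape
(3, 3)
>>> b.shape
(3, 3)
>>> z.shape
(3,)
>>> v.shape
(3,)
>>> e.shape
(3, 3, 3)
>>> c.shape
(3, 5)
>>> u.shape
(3, 3)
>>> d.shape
(3, 3)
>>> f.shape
(11, 3)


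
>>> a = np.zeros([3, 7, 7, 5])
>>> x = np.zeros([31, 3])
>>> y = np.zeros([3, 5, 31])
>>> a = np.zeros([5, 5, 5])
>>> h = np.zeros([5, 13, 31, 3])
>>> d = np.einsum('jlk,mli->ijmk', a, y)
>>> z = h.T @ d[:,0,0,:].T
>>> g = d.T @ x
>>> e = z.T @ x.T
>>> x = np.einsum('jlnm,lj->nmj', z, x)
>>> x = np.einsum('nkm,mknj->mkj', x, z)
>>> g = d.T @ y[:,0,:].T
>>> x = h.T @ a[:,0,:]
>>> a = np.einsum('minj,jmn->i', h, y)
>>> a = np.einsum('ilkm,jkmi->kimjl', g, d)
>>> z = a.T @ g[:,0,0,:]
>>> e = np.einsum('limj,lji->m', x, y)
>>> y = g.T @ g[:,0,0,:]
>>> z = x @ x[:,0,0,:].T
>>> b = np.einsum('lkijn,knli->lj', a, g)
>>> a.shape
(5, 5, 3, 31, 3)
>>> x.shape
(3, 31, 13, 5)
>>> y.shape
(3, 5, 3, 3)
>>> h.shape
(5, 13, 31, 3)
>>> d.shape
(31, 5, 3, 5)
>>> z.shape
(3, 31, 13, 3)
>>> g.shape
(5, 3, 5, 3)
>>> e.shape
(13,)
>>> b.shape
(5, 31)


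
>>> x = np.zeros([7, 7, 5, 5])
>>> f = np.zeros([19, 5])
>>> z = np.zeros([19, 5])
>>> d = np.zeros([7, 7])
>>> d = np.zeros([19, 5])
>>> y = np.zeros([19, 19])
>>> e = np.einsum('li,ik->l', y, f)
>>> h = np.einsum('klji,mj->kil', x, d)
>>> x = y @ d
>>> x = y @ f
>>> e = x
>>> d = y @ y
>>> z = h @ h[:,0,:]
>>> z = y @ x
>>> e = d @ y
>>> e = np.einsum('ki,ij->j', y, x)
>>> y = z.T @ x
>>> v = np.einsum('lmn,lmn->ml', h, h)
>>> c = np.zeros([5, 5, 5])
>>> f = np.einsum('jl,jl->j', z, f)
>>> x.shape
(19, 5)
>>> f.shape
(19,)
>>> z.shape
(19, 5)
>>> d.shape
(19, 19)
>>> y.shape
(5, 5)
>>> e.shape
(5,)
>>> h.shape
(7, 5, 7)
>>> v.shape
(5, 7)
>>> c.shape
(5, 5, 5)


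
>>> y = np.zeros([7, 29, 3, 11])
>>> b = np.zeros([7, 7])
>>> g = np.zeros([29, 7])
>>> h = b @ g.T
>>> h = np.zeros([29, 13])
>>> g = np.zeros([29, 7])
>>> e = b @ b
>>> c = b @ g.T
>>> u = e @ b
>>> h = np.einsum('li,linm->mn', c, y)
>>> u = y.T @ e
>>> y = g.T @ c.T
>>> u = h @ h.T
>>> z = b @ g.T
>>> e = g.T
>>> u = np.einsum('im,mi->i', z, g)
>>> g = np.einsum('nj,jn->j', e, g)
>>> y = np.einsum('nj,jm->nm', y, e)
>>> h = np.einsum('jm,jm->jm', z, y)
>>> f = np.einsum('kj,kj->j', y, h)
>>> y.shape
(7, 29)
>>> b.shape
(7, 7)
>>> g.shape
(29,)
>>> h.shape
(7, 29)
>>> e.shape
(7, 29)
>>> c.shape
(7, 29)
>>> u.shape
(7,)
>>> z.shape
(7, 29)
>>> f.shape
(29,)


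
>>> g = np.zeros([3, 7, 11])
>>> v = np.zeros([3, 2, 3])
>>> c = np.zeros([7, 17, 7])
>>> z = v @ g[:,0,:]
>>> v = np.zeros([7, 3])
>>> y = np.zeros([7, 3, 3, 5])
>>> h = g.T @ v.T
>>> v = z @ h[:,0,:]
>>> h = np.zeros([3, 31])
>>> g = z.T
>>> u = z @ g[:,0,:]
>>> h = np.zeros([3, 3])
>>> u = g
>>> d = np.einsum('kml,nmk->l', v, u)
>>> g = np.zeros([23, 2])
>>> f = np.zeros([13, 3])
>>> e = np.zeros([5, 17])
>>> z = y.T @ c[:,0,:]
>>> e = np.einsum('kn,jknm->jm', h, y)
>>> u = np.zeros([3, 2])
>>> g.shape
(23, 2)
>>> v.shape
(3, 2, 7)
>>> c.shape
(7, 17, 7)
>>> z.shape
(5, 3, 3, 7)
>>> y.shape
(7, 3, 3, 5)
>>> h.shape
(3, 3)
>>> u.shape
(3, 2)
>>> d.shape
(7,)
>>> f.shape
(13, 3)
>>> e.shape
(7, 5)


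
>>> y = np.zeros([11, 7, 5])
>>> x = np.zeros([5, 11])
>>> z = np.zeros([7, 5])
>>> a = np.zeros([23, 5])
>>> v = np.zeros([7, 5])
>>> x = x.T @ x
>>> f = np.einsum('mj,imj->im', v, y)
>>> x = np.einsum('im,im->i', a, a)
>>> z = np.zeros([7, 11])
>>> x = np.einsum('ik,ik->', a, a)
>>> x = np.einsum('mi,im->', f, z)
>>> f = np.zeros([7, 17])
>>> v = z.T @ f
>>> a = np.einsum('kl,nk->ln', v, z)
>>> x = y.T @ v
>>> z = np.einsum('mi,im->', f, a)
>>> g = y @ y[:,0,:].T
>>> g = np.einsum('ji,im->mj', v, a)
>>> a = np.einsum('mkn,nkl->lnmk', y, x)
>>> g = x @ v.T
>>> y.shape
(11, 7, 5)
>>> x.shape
(5, 7, 17)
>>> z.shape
()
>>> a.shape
(17, 5, 11, 7)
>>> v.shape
(11, 17)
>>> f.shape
(7, 17)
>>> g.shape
(5, 7, 11)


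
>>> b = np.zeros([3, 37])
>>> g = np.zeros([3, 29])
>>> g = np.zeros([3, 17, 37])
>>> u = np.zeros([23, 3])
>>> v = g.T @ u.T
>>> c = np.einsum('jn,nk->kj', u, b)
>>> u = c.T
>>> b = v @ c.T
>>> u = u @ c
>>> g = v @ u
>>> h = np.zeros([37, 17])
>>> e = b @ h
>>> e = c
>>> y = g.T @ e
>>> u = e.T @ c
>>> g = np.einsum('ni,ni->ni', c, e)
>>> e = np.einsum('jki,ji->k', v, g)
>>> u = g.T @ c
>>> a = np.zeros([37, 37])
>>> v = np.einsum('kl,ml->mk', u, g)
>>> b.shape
(37, 17, 37)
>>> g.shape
(37, 23)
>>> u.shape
(23, 23)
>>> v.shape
(37, 23)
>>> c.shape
(37, 23)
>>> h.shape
(37, 17)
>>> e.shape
(17,)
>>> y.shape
(23, 17, 23)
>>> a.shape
(37, 37)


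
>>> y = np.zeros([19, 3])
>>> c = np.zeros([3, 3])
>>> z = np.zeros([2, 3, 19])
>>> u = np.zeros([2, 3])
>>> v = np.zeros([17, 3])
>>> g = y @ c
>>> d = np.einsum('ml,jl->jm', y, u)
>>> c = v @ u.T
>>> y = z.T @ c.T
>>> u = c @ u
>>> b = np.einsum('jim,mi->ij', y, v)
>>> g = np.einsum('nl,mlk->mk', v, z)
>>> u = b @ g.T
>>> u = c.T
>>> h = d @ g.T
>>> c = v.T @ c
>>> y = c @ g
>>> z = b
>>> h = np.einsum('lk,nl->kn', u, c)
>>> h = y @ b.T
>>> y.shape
(3, 19)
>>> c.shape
(3, 2)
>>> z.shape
(3, 19)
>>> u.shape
(2, 17)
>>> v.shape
(17, 3)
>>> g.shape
(2, 19)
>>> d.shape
(2, 19)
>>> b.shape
(3, 19)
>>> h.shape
(3, 3)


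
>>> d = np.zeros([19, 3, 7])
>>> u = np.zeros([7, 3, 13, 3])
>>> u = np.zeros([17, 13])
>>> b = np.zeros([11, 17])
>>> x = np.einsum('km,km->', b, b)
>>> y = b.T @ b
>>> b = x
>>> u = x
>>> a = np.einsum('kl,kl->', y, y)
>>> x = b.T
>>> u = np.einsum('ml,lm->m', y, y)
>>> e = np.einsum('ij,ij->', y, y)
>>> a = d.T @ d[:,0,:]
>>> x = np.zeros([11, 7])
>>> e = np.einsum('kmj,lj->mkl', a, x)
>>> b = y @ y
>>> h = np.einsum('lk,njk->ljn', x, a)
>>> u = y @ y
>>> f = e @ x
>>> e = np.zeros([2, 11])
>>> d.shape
(19, 3, 7)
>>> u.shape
(17, 17)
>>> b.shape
(17, 17)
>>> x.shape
(11, 7)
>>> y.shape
(17, 17)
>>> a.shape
(7, 3, 7)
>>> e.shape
(2, 11)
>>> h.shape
(11, 3, 7)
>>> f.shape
(3, 7, 7)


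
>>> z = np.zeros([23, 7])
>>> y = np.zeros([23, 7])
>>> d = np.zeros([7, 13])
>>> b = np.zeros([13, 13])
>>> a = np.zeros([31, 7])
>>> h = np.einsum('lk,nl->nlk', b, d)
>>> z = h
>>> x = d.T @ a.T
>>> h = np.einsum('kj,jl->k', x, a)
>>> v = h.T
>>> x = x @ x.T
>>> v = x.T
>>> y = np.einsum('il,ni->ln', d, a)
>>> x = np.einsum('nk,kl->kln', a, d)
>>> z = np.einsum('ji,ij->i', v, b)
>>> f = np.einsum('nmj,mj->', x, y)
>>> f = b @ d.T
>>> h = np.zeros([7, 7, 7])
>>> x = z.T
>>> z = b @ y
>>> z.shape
(13, 31)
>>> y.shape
(13, 31)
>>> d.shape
(7, 13)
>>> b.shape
(13, 13)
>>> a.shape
(31, 7)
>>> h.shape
(7, 7, 7)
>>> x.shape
(13,)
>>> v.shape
(13, 13)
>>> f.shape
(13, 7)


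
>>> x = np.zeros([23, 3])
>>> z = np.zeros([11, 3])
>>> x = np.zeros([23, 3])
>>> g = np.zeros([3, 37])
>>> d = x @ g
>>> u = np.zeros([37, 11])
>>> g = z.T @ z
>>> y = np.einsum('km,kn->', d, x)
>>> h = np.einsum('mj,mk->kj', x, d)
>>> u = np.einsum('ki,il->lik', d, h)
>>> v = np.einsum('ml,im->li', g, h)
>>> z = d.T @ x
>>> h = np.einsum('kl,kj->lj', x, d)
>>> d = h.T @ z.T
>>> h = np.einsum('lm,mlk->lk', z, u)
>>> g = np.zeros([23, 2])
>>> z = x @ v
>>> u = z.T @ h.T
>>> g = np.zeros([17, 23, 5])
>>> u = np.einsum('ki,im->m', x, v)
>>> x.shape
(23, 3)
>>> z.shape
(23, 37)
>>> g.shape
(17, 23, 5)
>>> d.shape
(37, 37)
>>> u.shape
(37,)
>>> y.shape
()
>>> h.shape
(37, 23)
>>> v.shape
(3, 37)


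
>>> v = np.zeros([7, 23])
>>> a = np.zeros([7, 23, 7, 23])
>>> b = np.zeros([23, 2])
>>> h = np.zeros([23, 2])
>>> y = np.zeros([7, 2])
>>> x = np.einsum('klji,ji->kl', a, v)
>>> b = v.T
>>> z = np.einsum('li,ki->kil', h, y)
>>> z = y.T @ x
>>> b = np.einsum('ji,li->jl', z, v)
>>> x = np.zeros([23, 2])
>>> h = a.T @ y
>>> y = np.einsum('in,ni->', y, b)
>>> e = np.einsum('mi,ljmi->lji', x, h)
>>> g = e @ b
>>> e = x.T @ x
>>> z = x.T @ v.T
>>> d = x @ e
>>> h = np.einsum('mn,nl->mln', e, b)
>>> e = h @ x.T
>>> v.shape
(7, 23)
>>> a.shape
(7, 23, 7, 23)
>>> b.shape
(2, 7)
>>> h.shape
(2, 7, 2)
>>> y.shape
()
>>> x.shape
(23, 2)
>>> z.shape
(2, 7)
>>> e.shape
(2, 7, 23)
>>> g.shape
(23, 7, 7)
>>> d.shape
(23, 2)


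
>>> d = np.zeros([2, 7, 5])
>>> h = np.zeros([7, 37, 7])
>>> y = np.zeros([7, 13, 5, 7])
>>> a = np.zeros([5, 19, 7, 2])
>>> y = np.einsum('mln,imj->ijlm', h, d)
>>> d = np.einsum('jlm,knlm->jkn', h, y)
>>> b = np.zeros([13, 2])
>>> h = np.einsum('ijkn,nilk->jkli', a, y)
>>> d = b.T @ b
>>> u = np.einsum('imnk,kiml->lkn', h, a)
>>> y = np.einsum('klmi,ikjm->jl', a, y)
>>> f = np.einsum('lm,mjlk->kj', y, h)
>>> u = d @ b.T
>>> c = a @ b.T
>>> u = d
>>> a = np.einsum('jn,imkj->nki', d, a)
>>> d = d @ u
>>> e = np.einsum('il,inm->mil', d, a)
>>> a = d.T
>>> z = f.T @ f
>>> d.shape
(2, 2)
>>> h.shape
(19, 7, 37, 5)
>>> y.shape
(37, 19)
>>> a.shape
(2, 2)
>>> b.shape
(13, 2)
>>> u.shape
(2, 2)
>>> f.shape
(5, 7)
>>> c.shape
(5, 19, 7, 13)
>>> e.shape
(5, 2, 2)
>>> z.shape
(7, 7)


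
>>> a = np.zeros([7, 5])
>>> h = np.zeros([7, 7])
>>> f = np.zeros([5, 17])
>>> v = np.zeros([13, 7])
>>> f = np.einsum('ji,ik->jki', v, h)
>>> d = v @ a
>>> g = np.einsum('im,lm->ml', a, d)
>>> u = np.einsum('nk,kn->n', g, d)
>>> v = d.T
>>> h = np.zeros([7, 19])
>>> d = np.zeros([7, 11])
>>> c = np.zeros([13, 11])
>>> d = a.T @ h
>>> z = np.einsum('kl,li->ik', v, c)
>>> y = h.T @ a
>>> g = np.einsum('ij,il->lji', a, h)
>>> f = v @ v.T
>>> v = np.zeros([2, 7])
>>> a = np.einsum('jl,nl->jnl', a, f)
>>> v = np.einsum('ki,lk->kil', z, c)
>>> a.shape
(7, 5, 5)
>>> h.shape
(7, 19)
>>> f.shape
(5, 5)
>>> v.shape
(11, 5, 13)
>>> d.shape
(5, 19)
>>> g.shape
(19, 5, 7)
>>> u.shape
(5,)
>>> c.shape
(13, 11)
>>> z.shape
(11, 5)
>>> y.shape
(19, 5)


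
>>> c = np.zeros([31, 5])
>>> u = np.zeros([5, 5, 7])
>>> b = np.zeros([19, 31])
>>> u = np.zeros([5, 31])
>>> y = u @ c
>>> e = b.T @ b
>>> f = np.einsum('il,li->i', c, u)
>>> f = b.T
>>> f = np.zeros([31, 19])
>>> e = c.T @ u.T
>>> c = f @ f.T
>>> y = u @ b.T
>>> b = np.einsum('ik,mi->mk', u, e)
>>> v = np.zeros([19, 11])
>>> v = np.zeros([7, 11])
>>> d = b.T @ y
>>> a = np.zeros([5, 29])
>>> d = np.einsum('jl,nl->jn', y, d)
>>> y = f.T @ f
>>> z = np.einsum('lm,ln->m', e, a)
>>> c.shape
(31, 31)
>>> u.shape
(5, 31)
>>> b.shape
(5, 31)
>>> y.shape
(19, 19)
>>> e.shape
(5, 5)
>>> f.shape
(31, 19)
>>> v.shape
(7, 11)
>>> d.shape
(5, 31)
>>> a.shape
(5, 29)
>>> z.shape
(5,)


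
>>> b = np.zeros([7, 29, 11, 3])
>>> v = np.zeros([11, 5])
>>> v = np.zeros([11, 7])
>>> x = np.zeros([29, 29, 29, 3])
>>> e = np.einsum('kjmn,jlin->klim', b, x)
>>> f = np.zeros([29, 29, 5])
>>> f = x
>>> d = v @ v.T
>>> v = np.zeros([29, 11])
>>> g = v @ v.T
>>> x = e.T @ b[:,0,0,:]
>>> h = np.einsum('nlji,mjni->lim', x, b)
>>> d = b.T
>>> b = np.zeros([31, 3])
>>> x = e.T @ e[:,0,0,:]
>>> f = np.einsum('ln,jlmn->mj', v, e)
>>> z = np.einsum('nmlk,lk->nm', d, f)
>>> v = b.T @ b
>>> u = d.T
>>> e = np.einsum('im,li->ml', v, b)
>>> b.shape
(31, 3)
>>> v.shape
(3, 3)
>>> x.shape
(11, 29, 29, 11)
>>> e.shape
(3, 31)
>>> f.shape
(29, 7)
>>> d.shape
(3, 11, 29, 7)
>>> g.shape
(29, 29)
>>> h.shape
(29, 3, 7)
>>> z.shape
(3, 11)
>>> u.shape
(7, 29, 11, 3)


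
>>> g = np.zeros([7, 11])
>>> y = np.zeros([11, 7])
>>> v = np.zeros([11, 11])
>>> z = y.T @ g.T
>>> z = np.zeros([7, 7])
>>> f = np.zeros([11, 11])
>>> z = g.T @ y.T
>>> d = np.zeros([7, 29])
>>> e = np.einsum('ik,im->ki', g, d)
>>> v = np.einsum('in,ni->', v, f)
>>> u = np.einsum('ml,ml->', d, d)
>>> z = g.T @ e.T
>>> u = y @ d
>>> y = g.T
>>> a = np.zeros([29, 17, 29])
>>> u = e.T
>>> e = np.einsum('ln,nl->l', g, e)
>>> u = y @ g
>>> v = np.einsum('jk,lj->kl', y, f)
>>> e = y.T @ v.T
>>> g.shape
(7, 11)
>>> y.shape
(11, 7)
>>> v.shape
(7, 11)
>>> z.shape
(11, 11)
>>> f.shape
(11, 11)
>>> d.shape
(7, 29)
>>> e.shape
(7, 7)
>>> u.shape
(11, 11)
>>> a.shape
(29, 17, 29)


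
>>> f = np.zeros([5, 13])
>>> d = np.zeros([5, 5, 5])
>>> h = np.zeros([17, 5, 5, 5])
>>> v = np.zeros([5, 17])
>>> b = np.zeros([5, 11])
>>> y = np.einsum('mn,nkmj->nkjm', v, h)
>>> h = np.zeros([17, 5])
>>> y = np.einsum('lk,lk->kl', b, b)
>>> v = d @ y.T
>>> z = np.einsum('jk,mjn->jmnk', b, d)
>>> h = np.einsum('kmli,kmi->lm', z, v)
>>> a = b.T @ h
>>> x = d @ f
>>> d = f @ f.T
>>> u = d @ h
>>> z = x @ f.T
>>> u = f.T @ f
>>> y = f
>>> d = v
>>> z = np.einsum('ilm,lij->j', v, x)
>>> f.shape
(5, 13)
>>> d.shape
(5, 5, 11)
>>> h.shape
(5, 5)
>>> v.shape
(5, 5, 11)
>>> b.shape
(5, 11)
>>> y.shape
(5, 13)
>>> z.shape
(13,)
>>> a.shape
(11, 5)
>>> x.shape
(5, 5, 13)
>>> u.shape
(13, 13)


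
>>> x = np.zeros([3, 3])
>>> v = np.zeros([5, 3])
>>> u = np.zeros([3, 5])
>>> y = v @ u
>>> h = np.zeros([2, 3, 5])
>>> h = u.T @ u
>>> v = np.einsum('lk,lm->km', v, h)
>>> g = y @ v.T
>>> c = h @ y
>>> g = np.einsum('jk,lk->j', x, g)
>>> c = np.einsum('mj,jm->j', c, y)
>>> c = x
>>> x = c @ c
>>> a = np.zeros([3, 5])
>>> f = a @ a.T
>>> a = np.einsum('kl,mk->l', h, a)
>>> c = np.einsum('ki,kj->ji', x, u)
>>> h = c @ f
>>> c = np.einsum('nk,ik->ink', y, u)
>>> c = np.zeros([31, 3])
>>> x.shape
(3, 3)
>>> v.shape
(3, 5)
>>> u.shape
(3, 5)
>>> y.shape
(5, 5)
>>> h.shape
(5, 3)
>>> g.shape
(3,)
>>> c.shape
(31, 3)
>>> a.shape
(5,)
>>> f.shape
(3, 3)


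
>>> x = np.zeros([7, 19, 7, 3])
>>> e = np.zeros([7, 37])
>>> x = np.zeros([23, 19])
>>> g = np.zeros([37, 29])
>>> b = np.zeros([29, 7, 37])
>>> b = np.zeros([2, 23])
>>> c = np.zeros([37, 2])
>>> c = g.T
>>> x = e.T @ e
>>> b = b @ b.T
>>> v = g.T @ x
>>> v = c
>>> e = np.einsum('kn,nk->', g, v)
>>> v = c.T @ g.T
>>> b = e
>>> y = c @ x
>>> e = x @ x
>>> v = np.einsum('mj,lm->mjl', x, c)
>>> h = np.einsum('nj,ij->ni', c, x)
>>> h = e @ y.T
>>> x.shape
(37, 37)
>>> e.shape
(37, 37)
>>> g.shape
(37, 29)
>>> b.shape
()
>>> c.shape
(29, 37)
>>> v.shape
(37, 37, 29)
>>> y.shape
(29, 37)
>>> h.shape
(37, 29)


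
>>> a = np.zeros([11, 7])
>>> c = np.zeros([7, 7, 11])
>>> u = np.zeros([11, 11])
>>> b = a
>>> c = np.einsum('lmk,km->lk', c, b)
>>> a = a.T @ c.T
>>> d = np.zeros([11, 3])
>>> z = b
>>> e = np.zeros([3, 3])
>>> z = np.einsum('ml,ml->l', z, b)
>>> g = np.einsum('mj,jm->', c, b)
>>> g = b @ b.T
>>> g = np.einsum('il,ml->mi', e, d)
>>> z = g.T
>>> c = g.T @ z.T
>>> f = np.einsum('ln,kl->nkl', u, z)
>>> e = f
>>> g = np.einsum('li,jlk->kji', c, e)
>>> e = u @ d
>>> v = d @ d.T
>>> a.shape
(7, 7)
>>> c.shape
(3, 3)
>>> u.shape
(11, 11)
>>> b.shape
(11, 7)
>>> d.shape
(11, 3)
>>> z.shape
(3, 11)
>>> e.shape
(11, 3)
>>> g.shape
(11, 11, 3)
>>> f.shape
(11, 3, 11)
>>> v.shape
(11, 11)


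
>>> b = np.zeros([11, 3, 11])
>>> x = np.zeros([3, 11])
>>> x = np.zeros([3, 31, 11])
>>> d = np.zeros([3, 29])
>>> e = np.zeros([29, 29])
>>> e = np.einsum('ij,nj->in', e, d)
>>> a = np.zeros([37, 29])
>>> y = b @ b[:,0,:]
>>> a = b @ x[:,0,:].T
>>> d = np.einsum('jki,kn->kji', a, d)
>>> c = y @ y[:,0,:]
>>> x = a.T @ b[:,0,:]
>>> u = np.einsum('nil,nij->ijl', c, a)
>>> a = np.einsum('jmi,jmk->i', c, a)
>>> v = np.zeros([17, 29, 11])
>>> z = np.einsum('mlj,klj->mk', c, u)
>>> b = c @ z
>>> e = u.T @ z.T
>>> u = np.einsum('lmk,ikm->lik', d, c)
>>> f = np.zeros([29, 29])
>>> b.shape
(11, 3, 3)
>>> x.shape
(3, 3, 11)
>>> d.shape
(3, 11, 3)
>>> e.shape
(11, 3, 11)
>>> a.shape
(11,)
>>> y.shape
(11, 3, 11)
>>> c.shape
(11, 3, 11)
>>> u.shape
(3, 11, 3)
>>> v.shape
(17, 29, 11)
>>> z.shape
(11, 3)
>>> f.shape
(29, 29)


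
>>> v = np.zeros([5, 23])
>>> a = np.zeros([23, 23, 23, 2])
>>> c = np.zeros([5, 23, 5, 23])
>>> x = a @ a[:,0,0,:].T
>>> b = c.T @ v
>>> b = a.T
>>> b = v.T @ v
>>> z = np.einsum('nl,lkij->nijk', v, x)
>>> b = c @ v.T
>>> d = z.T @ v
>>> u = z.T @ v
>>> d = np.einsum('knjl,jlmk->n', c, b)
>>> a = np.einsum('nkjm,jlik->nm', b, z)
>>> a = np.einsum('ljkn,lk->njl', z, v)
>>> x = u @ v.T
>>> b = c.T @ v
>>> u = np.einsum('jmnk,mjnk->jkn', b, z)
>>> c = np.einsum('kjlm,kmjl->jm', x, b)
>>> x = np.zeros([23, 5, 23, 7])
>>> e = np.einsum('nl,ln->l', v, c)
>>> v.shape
(5, 23)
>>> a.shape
(23, 23, 5)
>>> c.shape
(23, 5)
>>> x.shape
(23, 5, 23, 7)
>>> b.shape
(23, 5, 23, 23)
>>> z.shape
(5, 23, 23, 23)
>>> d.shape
(23,)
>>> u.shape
(23, 23, 23)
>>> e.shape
(23,)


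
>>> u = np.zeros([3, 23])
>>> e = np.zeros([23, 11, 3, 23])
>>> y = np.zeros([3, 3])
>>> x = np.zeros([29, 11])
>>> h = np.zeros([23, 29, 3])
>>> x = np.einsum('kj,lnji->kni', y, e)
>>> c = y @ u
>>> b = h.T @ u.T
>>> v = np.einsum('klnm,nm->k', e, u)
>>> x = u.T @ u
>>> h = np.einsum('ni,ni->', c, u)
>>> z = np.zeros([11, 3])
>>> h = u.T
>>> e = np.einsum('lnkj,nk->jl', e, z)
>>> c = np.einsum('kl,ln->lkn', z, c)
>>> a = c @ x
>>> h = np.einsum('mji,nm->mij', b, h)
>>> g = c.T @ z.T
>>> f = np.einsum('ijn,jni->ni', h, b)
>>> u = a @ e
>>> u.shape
(3, 11, 23)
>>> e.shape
(23, 23)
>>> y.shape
(3, 3)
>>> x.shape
(23, 23)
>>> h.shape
(3, 3, 29)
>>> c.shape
(3, 11, 23)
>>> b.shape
(3, 29, 3)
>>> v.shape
(23,)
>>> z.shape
(11, 3)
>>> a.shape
(3, 11, 23)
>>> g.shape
(23, 11, 11)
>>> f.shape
(29, 3)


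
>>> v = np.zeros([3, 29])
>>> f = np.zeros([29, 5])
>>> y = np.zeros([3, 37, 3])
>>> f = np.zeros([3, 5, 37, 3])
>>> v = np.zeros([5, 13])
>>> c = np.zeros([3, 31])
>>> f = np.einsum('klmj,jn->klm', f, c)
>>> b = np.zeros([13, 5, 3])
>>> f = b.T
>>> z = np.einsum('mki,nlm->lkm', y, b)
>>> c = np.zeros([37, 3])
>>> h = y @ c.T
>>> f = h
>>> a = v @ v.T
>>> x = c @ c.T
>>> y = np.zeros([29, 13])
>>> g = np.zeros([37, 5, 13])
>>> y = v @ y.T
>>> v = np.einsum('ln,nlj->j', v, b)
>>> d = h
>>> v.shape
(3,)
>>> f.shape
(3, 37, 37)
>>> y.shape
(5, 29)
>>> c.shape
(37, 3)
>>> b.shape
(13, 5, 3)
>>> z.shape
(5, 37, 3)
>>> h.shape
(3, 37, 37)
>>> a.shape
(5, 5)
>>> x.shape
(37, 37)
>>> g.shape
(37, 5, 13)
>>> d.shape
(3, 37, 37)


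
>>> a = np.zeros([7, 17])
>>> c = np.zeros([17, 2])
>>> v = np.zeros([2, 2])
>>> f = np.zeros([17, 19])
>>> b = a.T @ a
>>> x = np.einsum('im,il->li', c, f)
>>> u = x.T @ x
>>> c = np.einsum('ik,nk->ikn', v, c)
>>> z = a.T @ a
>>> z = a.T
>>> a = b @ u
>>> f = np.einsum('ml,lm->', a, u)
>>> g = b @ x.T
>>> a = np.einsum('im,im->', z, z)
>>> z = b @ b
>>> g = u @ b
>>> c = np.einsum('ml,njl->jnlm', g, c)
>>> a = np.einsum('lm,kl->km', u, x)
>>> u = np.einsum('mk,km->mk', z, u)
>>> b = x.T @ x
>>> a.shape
(19, 17)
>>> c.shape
(2, 2, 17, 17)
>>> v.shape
(2, 2)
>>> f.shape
()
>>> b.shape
(17, 17)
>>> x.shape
(19, 17)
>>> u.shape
(17, 17)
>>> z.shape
(17, 17)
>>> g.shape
(17, 17)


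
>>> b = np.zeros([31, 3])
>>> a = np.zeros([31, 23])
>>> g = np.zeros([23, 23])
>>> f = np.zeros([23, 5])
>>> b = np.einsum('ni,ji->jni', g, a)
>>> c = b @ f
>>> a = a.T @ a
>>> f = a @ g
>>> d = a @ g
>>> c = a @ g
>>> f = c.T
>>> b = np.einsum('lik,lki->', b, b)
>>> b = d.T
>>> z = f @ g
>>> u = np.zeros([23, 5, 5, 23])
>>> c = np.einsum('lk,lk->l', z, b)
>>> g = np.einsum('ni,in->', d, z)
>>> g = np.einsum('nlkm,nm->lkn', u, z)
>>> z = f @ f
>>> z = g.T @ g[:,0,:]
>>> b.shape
(23, 23)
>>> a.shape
(23, 23)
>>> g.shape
(5, 5, 23)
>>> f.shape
(23, 23)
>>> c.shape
(23,)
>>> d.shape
(23, 23)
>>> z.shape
(23, 5, 23)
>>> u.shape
(23, 5, 5, 23)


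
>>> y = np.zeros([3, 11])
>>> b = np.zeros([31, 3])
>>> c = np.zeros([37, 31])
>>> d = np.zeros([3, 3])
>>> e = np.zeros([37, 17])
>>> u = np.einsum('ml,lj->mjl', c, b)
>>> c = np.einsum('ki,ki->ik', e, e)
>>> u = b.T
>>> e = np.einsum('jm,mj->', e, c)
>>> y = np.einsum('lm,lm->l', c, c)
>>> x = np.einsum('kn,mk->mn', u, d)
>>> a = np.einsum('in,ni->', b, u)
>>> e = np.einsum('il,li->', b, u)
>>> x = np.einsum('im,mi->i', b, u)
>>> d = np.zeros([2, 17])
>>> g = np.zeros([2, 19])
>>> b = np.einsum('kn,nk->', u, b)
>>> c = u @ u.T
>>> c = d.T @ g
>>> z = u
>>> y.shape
(17,)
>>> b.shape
()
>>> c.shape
(17, 19)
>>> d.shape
(2, 17)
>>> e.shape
()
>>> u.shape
(3, 31)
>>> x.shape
(31,)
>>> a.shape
()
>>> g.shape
(2, 19)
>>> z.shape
(3, 31)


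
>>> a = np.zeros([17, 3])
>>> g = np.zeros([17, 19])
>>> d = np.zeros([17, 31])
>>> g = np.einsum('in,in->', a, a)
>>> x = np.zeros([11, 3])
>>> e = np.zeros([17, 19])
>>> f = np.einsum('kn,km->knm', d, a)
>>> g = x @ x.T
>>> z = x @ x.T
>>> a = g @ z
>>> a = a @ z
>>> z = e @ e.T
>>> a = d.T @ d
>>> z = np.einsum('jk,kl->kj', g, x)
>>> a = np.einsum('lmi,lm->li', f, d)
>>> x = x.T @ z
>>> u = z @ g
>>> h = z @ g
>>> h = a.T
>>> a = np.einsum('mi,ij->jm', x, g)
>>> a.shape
(11, 3)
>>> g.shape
(11, 11)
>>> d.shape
(17, 31)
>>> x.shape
(3, 11)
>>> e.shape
(17, 19)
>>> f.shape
(17, 31, 3)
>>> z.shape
(11, 11)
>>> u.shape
(11, 11)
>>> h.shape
(3, 17)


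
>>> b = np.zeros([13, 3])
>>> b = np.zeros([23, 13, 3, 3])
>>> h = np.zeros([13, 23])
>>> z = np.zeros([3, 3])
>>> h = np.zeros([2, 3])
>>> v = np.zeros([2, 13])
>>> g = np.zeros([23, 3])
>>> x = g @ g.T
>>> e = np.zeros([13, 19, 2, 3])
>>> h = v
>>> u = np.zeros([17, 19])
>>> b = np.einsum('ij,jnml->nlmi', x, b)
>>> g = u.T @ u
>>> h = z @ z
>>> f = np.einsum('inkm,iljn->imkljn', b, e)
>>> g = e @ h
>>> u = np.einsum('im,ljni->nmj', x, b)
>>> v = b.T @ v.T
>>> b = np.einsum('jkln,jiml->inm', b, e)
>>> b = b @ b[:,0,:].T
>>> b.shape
(19, 23, 19)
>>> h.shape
(3, 3)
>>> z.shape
(3, 3)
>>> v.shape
(23, 3, 3, 2)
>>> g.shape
(13, 19, 2, 3)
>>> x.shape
(23, 23)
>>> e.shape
(13, 19, 2, 3)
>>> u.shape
(3, 23, 3)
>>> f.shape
(13, 23, 3, 19, 2, 3)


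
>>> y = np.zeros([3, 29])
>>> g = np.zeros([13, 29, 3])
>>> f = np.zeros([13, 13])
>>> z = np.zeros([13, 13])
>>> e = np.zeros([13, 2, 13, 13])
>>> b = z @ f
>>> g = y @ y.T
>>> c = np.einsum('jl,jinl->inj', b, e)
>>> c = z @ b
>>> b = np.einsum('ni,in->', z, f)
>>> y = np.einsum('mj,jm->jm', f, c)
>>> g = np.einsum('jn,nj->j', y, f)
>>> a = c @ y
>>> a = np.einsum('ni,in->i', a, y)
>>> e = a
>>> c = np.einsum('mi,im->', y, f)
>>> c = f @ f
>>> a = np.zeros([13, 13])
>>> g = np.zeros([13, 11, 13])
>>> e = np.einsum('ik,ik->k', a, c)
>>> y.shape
(13, 13)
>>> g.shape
(13, 11, 13)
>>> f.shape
(13, 13)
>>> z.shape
(13, 13)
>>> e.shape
(13,)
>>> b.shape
()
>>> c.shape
(13, 13)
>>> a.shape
(13, 13)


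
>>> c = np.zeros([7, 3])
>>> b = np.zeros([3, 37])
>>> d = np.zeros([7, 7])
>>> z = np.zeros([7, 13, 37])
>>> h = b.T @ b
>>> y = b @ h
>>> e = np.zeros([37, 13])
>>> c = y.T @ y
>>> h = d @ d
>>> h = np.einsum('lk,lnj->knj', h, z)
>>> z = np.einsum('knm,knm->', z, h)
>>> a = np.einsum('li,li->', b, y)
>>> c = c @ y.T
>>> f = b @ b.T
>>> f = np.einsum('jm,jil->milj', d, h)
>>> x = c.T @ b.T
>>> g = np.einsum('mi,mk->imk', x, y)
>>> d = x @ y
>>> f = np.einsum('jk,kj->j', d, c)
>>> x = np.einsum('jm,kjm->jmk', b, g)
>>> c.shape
(37, 3)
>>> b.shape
(3, 37)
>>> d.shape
(3, 37)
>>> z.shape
()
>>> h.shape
(7, 13, 37)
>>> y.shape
(3, 37)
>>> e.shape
(37, 13)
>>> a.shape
()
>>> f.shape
(3,)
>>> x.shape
(3, 37, 3)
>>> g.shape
(3, 3, 37)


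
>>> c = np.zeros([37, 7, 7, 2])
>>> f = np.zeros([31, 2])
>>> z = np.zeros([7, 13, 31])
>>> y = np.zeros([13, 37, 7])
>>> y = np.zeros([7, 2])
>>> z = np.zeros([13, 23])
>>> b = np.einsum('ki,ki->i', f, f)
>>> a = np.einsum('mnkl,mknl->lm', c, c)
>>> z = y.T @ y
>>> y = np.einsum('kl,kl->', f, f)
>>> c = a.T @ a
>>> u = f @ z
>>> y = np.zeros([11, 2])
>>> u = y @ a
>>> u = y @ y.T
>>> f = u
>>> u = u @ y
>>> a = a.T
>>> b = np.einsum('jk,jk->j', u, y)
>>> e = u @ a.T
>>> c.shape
(37, 37)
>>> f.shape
(11, 11)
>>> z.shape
(2, 2)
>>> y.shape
(11, 2)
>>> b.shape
(11,)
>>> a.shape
(37, 2)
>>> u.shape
(11, 2)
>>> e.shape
(11, 37)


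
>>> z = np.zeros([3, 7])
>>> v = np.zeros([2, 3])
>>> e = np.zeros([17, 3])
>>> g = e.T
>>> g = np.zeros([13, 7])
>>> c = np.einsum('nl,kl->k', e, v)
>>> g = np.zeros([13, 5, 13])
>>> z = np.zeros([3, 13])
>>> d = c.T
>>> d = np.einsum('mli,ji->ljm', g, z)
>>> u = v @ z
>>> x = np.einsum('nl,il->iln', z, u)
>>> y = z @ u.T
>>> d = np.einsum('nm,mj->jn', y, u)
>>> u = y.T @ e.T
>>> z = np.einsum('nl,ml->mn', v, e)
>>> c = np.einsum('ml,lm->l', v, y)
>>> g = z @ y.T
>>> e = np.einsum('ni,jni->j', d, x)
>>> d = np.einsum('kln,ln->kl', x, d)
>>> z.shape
(17, 2)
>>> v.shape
(2, 3)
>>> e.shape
(2,)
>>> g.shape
(17, 3)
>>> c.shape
(3,)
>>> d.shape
(2, 13)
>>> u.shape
(2, 17)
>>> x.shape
(2, 13, 3)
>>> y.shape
(3, 2)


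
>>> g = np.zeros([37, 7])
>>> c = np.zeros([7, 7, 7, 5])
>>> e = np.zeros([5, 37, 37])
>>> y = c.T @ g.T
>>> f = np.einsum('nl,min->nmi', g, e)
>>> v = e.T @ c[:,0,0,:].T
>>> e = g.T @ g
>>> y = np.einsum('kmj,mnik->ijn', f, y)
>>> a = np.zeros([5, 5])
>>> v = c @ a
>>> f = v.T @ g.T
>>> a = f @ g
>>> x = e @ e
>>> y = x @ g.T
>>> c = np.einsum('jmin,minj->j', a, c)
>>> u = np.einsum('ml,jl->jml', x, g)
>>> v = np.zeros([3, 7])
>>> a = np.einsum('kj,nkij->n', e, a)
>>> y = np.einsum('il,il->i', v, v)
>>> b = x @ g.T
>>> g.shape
(37, 7)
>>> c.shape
(5,)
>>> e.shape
(7, 7)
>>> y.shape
(3,)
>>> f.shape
(5, 7, 7, 37)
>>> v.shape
(3, 7)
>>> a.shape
(5,)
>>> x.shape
(7, 7)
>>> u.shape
(37, 7, 7)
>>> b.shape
(7, 37)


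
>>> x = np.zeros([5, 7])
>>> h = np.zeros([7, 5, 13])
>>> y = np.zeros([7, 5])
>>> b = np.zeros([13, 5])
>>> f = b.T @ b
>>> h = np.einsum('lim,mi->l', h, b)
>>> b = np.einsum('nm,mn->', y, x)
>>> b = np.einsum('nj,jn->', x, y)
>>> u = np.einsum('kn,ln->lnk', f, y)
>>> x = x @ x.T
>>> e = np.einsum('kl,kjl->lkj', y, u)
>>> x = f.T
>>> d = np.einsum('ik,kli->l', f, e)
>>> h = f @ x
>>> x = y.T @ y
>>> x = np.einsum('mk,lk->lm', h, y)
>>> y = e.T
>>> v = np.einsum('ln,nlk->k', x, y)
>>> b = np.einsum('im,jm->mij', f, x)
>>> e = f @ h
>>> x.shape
(7, 5)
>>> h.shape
(5, 5)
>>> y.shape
(5, 7, 5)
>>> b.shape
(5, 5, 7)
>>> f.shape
(5, 5)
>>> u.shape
(7, 5, 5)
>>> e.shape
(5, 5)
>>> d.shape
(7,)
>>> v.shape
(5,)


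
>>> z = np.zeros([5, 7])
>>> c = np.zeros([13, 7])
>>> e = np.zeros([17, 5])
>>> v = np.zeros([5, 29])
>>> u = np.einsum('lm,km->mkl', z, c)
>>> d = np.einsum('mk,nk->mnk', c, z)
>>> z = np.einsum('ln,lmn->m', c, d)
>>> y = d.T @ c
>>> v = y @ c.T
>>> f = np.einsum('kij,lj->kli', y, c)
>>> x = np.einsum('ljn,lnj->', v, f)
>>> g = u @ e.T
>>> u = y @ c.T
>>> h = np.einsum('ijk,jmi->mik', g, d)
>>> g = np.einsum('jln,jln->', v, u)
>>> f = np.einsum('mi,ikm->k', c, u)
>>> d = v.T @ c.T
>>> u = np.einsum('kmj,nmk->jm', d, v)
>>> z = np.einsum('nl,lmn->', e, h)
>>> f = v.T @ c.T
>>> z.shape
()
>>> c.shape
(13, 7)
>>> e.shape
(17, 5)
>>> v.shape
(7, 5, 13)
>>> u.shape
(13, 5)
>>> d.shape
(13, 5, 13)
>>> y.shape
(7, 5, 7)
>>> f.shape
(13, 5, 13)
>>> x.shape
()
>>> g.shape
()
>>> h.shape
(5, 7, 17)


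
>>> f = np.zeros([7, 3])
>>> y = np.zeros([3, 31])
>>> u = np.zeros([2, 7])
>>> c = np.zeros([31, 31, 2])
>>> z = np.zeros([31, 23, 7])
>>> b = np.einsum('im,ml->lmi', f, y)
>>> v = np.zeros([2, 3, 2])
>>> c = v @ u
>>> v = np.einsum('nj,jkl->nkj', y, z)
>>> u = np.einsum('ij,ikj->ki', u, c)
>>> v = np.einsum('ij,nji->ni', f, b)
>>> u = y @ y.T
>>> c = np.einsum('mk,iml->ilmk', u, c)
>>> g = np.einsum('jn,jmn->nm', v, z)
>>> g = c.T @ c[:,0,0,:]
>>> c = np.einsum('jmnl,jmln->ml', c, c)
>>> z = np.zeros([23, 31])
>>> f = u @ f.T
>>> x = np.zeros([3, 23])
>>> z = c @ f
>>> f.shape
(3, 7)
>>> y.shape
(3, 31)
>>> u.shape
(3, 3)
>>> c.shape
(7, 3)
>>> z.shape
(7, 7)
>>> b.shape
(31, 3, 7)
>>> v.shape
(31, 7)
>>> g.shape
(3, 3, 7, 3)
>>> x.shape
(3, 23)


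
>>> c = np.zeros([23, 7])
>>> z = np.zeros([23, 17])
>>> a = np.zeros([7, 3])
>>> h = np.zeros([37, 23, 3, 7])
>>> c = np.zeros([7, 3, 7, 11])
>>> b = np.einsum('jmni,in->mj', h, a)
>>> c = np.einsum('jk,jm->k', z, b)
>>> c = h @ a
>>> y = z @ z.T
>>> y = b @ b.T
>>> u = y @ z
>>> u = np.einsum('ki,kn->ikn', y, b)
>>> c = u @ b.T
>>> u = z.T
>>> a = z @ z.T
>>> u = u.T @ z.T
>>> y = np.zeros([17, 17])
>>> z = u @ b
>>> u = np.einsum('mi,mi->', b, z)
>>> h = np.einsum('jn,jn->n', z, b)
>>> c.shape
(23, 23, 23)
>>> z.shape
(23, 37)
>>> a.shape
(23, 23)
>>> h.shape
(37,)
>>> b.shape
(23, 37)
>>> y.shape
(17, 17)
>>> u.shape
()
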